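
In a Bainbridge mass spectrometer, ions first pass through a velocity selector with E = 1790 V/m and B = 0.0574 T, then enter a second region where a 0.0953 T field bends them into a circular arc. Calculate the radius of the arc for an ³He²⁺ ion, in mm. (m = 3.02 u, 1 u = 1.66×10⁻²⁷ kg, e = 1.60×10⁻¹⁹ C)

r ≈ 5.13 mm

The selector passes v = E/B = 1790/0.0574 = 3.12×10^4 m/s.
In the deflection region, r = mv/(qB₂) = (5.01×10^-27)(3.12×10^4) / [(2×1.60×10^-19)(0.0953)] = 5.13×10^-3 m.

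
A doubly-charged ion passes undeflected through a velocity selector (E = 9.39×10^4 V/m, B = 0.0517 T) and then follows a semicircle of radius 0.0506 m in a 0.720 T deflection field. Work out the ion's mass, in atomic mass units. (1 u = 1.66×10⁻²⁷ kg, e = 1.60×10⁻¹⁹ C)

v = E/B₁ = 1.82×10^6 m/s.
From r = mv/(qB₂), m = qB₂r/v = (2×1.60×10^-19)(0.720)(0.0506) / (1.82×10^6) = 6.42×10^-27 kg.
In atomic mass units: m = 6.42×10^-27 / 1.66×10^-27 = 3.87 u.

m ≈ 3.87 u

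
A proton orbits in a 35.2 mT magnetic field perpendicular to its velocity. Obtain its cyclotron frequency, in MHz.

f = qB/(2πm) = (1×1.60×10^-19)(0.0352) / [2π(1.67×10^-27)] = 5.37×10^5 Hz.

f ≈ 0.537 MHz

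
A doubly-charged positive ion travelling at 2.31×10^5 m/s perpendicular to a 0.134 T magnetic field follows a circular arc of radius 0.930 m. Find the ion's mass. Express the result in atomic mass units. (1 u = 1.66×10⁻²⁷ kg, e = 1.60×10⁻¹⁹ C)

m ≈ 104 u

qvB = mv²/r ⇒ m = qBr/v.
m = (2×1.60×10^-19)(0.134)(0.930) / (2.31×10^5) = 1.73×10^-25 kg = 104 u.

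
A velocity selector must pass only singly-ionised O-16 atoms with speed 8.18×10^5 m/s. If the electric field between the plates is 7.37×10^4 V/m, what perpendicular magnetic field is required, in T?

qE = qvB ⇒ B = E/v = (7.37×10^4) / (8.18×10^5) = 0.0901 T.

B ≈ 0.0901 T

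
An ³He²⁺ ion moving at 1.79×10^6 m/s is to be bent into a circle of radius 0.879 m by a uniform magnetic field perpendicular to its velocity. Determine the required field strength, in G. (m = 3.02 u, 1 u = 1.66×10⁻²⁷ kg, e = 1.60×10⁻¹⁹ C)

B ≈ 319 G

qvB = mv²/r gives B = mv/(qr).
B = (5.01×10^-27)(1.79×10^6) / [(2×1.60×10^-19)(0.879)] = 0.0319 T.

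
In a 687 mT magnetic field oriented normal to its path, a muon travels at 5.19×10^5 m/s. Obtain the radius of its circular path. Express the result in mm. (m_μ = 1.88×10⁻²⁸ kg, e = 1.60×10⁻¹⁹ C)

r ≈ 0.888 mm

The magnetic force provides the centripetal force: qvB = mv²/r, so r = mv/(qB).
r = (1.88×10^-28 kg)(5.19×10^5 m/s) / [(1×1.60×10^-19 C)(0.687 T)] = 8.88×10^-4 m.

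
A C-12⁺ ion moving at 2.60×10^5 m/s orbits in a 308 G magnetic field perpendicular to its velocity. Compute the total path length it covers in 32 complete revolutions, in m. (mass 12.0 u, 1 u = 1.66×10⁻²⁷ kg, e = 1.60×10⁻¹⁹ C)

r = mv/(qB) = 1.05 m, so one revolution covers 2πr = 6.60 m.
In 32 revolutions: L = 32·2πr = 211 m.

L ≈ 211 m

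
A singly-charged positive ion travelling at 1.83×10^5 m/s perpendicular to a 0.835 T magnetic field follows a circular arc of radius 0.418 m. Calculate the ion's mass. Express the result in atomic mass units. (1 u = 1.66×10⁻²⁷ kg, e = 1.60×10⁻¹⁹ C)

qvB = mv²/r ⇒ m = qBr/v.
m = (1×1.60×10^-19)(0.835)(0.418) / (1.83×10^5) = 3.05×10^-25 kg = 184 u.

m ≈ 184 u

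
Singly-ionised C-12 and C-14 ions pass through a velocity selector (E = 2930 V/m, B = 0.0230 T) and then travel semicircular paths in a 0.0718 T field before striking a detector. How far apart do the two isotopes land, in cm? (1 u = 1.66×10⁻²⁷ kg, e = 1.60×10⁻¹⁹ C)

Δd ≈ 7.36 cm

Both emerge at v = E/B₁ = 1.27×10^5 m/s.
r = mv/(qB₂), so r₁ = 0.2209 m and r₂ = 0.2577 m, giving Δr = 0.0368 m.
After a semicircle each ion lands a diameter 2r from the entry slit, so the separation is 2Δr = 0.0736 m.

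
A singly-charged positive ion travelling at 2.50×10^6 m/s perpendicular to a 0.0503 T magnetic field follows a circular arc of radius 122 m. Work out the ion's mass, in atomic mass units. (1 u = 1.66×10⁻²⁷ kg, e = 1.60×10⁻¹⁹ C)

qvB = mv²/r ⇒ m = qBr/v.
m = (1×1.60×10^-19)(0.0503)(122) / (2.50×10^6) = 3.93×10^-25 kg = 237 u.

m ≈ 237 u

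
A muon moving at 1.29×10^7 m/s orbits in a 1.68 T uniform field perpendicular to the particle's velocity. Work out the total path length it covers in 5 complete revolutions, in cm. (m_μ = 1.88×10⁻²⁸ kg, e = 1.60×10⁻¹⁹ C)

r = mv/(qB) = 9.02×10^-3 m, so one revolution covers 2πr = 0.0567 m.
In 5 revolutions: L = 5·2πr = 0.283 m.

L ≈ 28.3 cm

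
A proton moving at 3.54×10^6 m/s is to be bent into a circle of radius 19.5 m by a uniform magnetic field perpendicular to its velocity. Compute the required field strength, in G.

qvB = mv²/r gives B = mv/(qr).
B = (1.67×10^-27)(3.54×10^6) / [(1×1.60×10^-19)(19.5)] = 1.89×10^-3 T.

B ≈ 18.9 G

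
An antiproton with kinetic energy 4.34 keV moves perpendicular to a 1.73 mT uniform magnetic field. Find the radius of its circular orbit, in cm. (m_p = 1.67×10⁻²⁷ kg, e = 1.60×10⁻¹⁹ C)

Convert the energy: K = 4.34 keV = 6.94×10^-16 J.
v = √(2K/m) = √(2·6.94×10^-16/1.67×10^-27) = 9.12×10^5 m/s.
r = mv/(qB) = (1.67×10^-27)(9.12×10^5) / [(1×1.60×10^-19)(1.73×10^-3)] = 5.50 m.

r ≈ 550 cm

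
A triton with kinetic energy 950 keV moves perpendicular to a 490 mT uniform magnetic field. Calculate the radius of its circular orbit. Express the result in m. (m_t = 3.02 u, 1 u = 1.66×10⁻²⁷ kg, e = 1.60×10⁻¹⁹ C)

r ≈ 0.498 m

Convert the energy: K = 950 keV = 1.52×10^-13 J.
v = √(2K/m) = √(2·1.52×10^-13/5.01×10^-27) = 7.79×10^6 m/s.
r = mv/(qB) = (5.01×10^-27)(7.79×10^6) / [(1×1.60×10^-19)(0.490)] = 0.498 m.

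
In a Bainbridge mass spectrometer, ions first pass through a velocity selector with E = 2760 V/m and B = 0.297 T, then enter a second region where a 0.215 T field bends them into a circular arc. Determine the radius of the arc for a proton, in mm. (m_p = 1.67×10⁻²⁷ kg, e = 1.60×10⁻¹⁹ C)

The selector passes v = E/B = 2760/0.297 = 9290 m/s.
In the deflection region, r = mv/(qB₂) = (1.67×10^-27)(9290) / [(1×1.60×10^-19)(0.215)] = 4.51×10^-4 m.

r ≈ 0.451 mm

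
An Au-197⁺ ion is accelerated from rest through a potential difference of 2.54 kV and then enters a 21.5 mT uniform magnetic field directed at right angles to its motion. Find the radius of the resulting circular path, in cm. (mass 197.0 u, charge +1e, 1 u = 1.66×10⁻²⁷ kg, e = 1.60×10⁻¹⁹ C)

The kinetic energy gained is K = qV = (1×1.60×10^-19)(2540) = 4.06×10^-16 J.
v = √(2K/m) = 4.99×10^4 m/s.
r = mv/(qB) = (3.27×10^-25)(4.99×10^4) / [(1×1.60×10^-19)(0.0215)] = 4.74 m.

r ≈ 474 cm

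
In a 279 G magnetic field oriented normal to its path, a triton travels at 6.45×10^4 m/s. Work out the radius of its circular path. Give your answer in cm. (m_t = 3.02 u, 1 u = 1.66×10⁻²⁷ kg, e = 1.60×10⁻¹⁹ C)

The magnetic force provides the centripetal force: qvB = mv²/r, so r = mv/(qB).
r = (5.01×10^-27 kg)(6.45×10^4 m/s) / [(1×1.60×10^-19 C)(0.0279 T)] = 0.0724 m.

r ≈ 7.24 cm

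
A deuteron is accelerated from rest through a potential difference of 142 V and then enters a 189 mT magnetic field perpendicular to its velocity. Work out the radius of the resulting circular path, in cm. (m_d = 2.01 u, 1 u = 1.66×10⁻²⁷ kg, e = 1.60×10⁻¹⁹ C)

The kinetic energy gained is K = qV = (1×1.60×10^-19)(142) = 2.27×10^-17 J.
v = √(2K/m) = 1.17×10^5 m/s.
r = mv/(qB) = (3.34×10^-27)(1.17×10^5) / [(1×1.60×10^-19)(0.189)] = 0.0129 m.

r ≈ 1.29 cm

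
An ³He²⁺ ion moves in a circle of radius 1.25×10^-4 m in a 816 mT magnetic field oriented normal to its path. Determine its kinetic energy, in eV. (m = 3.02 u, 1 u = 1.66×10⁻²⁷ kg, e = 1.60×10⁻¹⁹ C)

v = qBr/m = (2×1.60×10^-19)(0.816)(1.25×10^-4) / (5.01×10^-27) = 6510 m/s.
K = ½mv² = 0.5·(5.01×10^-27)·(6510)² = 1.06×10^-19 J = 0.664 eV.

K ≈ 0.664 eV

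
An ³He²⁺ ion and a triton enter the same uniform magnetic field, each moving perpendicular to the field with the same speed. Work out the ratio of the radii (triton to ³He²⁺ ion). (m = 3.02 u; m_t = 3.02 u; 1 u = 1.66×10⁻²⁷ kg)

ratio ≈ 2.00

r = mv/(qB) ⇒ at equal v, r ∝ m/q.
r_{triton}/r_{³He²⁺ ion} = 2.00.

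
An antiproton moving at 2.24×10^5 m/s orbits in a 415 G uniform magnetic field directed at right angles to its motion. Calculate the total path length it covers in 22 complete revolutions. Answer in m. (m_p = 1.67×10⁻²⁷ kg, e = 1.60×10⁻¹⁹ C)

r = mv/(qB) = 0.0563 m, so one revolution covers 2πr = 0.354 m.
In 22 revolutions: L = 22·2πr = 7.79 m.

L ≈ 7.79 m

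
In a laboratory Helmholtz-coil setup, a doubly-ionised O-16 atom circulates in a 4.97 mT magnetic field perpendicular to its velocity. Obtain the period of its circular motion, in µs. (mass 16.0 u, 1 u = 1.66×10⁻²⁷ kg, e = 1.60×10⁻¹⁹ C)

T ≈ 105 µs

The cyclotron period is independent of speed: T = 2πm/(qB).
T = 2π(2.66×10^-26) / [(2×1.60×10^-19)(4.97×10^-3)] = 1.05×10^-4 s.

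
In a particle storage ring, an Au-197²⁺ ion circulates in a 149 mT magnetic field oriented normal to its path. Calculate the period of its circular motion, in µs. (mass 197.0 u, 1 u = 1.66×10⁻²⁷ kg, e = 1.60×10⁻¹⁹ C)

T ≈ 43.1 µs

The cyclotron period is independent of speed: T = 2πm/(qB).
T = 2π(3.27×10^-25) / [(2×1.60×10^-19)(0.149)] = 4.31×10^-5 s.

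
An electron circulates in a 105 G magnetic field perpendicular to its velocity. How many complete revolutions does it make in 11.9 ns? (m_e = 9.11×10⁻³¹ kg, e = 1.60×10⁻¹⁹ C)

N = 3

T = 2πm/(qB) = 2π(9.11×10^-31) / [(1×1.60×10^-19)(0.0105)] = 3.4071×10^-9 s.
N = t/T = 1.19×10^-8 / 3.4071×10^-9 ≈ 3.49, so 3 complete revolutions.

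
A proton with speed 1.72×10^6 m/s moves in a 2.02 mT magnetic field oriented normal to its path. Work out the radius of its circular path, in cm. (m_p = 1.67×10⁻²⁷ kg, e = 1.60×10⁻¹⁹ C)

r ≈ 889 cm

The magnetic force provides the centripetal force: qvB = mv²/r, so r = mv/(qB).
r = (1.67×10^-27 kg)(1.72×10^6 m/s) / [(1×1.60×10^-19 C)(2.02×10^-3 T)] = 8.89 m.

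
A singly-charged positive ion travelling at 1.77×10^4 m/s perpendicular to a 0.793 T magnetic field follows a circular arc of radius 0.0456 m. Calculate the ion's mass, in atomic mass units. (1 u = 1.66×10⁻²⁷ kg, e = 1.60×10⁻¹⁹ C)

qvB = mv²/r ⇒ m = qBr/v.
m = (1×1.60×10^-19)(0.793)(0.0456) / (1.77×10^4) = 3.27×10^-25 kg = 197 u.

m ≈ 197 u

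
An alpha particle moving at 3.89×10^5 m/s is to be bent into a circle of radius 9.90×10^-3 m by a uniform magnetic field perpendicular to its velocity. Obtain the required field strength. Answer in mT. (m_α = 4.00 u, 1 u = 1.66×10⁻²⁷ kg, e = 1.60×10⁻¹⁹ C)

B ≈ 815 mT

qvB = mv²/r gives B = mv/(qr).
B = (6.64×10^-27)(3.89×10^5) / [(2×1.60×10^-19)(9.90×10^-3)] = 0.815 T.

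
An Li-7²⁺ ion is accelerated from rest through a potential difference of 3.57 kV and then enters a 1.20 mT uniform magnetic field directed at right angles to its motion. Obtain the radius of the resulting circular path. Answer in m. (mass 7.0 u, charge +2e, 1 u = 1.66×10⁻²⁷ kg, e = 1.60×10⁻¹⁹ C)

The kinetic energy gained is K = qV = (2×1.60×10^-19)(3570) = 1.14×10^-15 J.
v = √(2K/m) = 4.43×10^5 m/s.
r = mv/(qB) = (1.16×10^-26)(4.43×10^5) / [(2×1.60×10^-19)(1.20×10^-3)] = 13.4 m.

r ≈ 13.4 m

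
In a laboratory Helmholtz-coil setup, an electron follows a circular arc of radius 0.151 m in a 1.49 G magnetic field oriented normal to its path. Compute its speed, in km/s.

From qvB = mv²/r, v = qBr/m.
v = (1×1.60×10^-19)(1.49×10^-4)(0.151) / (9.11×10^-31) = 3.95×10^6 m/s.

v ≈ 3950 km/s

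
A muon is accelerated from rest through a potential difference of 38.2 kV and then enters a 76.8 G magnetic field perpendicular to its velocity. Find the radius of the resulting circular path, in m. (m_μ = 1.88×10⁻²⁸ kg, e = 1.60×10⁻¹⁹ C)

The kinetic energy gained is K = qV = (1×1.60×10^-19)(3.82×10^4) = 6.11×10^-15 J.
v = √(2K/m) = 8.06×10^6 m/s.
r = mv/(qB) = (1.88×10^-28)(8.06×10^6) / [(1×1.60×10^-19)(7.68×10^-3)] = 1.23 m.

r ≈ 1.23 m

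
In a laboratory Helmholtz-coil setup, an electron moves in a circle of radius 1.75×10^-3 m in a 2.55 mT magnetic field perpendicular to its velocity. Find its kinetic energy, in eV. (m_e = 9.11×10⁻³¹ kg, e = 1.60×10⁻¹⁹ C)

K ≈ 1.75 eV

v = qBr/m = (1×1.60×10^-19)(2.55×10^-3)(1.75×10^-3) / (9.11×10^-31) = 7.84×10^5 m/s.
K = ½mv² = 0.5·(9.11×10^-31)·(7.84×10^5)² = 2.80×10^-19 J = 1.75 eV.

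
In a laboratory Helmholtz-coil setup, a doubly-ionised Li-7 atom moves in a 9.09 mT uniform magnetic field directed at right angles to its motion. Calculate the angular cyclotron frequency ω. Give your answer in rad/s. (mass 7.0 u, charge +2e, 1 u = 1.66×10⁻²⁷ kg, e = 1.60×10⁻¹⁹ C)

ω ≈ 2.50×10^5 rad/s

ω = qB/m = (2×1.60×10^-19)(9.09×10^-3) / (1.16×10^-26) = 2.50×10^5 rad/s.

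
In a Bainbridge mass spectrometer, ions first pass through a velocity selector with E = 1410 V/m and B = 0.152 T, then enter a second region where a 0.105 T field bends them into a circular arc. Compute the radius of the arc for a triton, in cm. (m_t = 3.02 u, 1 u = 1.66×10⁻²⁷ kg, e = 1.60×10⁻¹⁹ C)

r ≈ 0.277 cm

The selector passes v = E/B = 1410/0.152 = 9280 m/s.
In the deflection region, r = mv/(qB₂) = (5.01×10^-27)(9280) / [(1×1.60×10^-19)(0.105)] = 2.77×10^-3 m.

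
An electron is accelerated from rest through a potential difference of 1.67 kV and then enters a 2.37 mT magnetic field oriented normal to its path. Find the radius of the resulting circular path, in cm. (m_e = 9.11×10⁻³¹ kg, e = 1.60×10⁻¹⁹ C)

The kinetic energy gained is K = qV = (1×1.60×10^-19)(1670) = 2.67×10^-16 J.
v = √(2K/m) = 2.42×10^7 m/s.
r = mv/(qB) = (9.11×10^-31)(2.42×10^7) / [(1×1.60×10^-19)(2.37×10^-3)] = 0.0582 m.

r ≈ 5.82 cm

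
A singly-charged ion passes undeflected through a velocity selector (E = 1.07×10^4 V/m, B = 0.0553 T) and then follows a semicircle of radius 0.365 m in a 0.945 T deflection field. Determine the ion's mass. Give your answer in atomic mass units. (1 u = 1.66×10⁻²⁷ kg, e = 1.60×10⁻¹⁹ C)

v = E/B₁ = 1.93×10^5 m/s.
From r = mv/(qB₂), m = qB₂r/v = (1×1.60×10^-19)(0.945)(0.365) / (1.93×10^5) = 2.85×10^-25 kg.
In atomic mass units: m = 2.85×10^-25 / 1.66×10^-27 = 172 u.

m ≈ 172 u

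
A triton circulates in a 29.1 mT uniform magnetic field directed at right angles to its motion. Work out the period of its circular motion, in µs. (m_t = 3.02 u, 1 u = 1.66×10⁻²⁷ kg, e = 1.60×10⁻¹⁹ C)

The cyclotron period is independent of speed: T = 2πm/(qB).
T = 2π(5.01×10^-27) / [(1×1.60×10^-19)(0.0291)] = 6.77×10^-6 s.

T ≈ 6.77 µs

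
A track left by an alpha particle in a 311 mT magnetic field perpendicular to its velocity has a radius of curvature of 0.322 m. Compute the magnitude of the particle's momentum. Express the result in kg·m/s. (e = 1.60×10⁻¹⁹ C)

p ≈ 3.20×10^-20 kg·m/s

Since qvB = mv²/r, the momentum p = mv = qBr.
p = (2×1.60×10^-19)(0.311)(0.322) = 3.20×10^-20 kg·m/s.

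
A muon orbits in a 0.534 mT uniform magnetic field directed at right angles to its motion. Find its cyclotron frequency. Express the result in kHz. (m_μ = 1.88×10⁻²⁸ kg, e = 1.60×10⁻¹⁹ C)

f ≈ 72.3 kHz

f = qB/(2πm) = (1×1.60×10^-19)(5.34×10^-4) / [2π(1.88×10^-28)] = 7.23×10^4 Hz.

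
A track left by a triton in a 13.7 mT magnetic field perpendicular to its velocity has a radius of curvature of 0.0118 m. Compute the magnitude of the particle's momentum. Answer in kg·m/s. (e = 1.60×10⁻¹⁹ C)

p ≈ 2.59×10^-23 kg·m/s

Since qvB = mv²/r, the momentum p = mv = qBr.
p = (1×1.60×10^-19)(0.0137)(0.0118) = 2.59×10^-23 kg·m/s.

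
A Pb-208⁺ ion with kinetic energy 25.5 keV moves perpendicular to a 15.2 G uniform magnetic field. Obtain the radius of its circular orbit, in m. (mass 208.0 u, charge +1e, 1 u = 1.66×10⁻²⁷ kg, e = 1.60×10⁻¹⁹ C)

Convert the energy: K = 25.5 keV = 4.08×10^-15 J.
v = √(2K/m) = √(2·4.08×10^-15/3.45×10^-25) = 1.54×10^5 m/s.
r = mv/(qB) = (3.45×10^-25)(1.54×10^5) / [(1×1.60×10^-19)(1.52×10^-3)] = 218 m.

r ≈ 218 m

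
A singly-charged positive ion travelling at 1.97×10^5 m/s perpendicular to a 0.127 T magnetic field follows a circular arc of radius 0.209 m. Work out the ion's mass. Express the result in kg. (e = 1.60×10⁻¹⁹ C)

m ≈ 2.16×10^-26 kg

qvB = mv²/r ⇒ m = qBr/v.
m = (1×1.60×10^-19)(0.127)(0.209) / (1.97×10^5) = 2.16×10^-26 kg.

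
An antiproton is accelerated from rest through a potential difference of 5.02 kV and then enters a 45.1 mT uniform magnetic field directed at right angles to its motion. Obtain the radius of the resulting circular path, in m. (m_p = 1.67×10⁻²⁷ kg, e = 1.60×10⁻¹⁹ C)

The kinetic energy gained is K = qV = (1×1.60×10^-19)(5020) = 8.03×10^-16 J.
v = √(2K/m) = 9.81×10^5 m/s.
r = mv/(qB) = (1.67×10^-27)(9.81×10^5) / [(1×1.60×10^-19)(0.0451)] = 0.227 m.

r ≈ 0.227 m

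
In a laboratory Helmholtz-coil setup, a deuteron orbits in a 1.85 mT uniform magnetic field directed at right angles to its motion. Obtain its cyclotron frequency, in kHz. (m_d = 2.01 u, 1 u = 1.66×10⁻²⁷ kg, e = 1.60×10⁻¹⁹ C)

f ≈ 14.1 kHz

f = qB/(2πm) = (1×1.60×10^-19)(1.85×10^-3) / [2π(3.34×10^-27)] = 1.41×10^4 Hz.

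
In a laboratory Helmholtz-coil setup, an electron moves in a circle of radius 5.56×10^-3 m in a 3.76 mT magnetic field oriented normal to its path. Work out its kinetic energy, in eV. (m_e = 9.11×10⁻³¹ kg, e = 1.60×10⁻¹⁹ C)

K ≈ 38.4 eV

v = qBr/m = (1×1.60×10^-19)(3.76×10^-3)(5.56×10^-3) / (9.11×10^-31) = 3.67×10^6 m/s.
K = ½mv² = 0.5·(9.11×10^-31)·(3.67×10^6)² = 6.14×10^-18 J = 38.4 eV.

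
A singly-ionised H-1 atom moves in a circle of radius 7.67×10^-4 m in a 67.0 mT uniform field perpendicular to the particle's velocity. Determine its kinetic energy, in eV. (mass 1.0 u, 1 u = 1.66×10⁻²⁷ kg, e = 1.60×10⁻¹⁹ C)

v = qBr/m = (1×1.60×10^-19)(0.0670)(7.67×10^-4) / (1.66×10^-27) = 4950 m/s.
K = ½mv² = 0.5·(1.66×10^-27)·(4950)² = 2.04×10^-20 J = 0.127 eV.

K ≈ 0.127 eV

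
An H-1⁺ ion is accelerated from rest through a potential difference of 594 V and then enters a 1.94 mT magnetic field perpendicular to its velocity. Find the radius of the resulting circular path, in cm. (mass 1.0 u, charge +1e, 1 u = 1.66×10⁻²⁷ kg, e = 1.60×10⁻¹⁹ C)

r ≈ 181 cm

The kinetic energy gained is K = qV = (1×1.60×10^-19)(594) = 9.50×10^-17 J.
v = √(2K/m) = 3.38×10^5 m/s.
r = mv/(qB) = (1.66×10^-27)(3.38×10^5) / [(1×1.60×10^-19)(1.94×10^-3)] = 1.81 m.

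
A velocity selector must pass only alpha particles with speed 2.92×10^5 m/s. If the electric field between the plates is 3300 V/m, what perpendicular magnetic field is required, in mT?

B ≈ 11.3 mT

qE = qvB ⇒ B = E/v = (3300) / (2.92×10^5) = 0.0113 T.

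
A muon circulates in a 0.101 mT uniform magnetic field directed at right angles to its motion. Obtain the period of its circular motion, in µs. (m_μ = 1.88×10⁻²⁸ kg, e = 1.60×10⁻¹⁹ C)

T ≈ 73.1 µs

The cyclotron period is independent of speed: T = 2πm/(qB).
T = 2π(1.88×10^-28) / [(1×1.60×10^-19)(1.01×10^-4)] = 7.31×10^-5 s.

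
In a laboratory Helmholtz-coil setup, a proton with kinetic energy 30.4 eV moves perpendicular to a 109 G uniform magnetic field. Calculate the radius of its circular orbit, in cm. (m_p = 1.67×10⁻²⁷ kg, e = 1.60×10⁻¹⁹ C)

Convert the energy: K = 30.4 eV = 4.86×10^-18 J.
v = √(2K/m) = √(2·4.86×10^-18/1.67×10^-27) = 7.63×10^4 m/s.
r = mv/(qB) = (1.67×10^-27)(7.63×10^4) / [(1×1.60×10^-19)(0.0109)] = 0.0731 m.

r ≈ 7.31 cm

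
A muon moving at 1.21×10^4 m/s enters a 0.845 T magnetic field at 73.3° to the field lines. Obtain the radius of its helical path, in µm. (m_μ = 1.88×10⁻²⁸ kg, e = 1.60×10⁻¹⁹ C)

Only the perpendicular component v⊥ = v sin73.3° = 1.16×10^4 m/s is bent by the field.
r = m v⊥ /(qB) = (1.88×10^-28)(1.16×10^4) / [(1×1.60×10^-19)(0.845)] = 1.61×10^-5 m.

r ≈ 16.1 µm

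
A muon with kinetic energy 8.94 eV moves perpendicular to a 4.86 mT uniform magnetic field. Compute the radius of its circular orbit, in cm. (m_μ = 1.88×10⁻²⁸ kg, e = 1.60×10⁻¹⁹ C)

r ≈ 2.98 cm

Convert the energy: K = 8.94 eV = 1.43×10^-18 J.
v = √(2K/m) = √(2·1.43×10^-18/1.88×10^-28) = 1.23×10^5 m/s.
r = mv/(qB) = (1.88×10^-28)(1.23×10^5) / [(1×1.60×10^-19)(4.86×10^-3)] = 0.0298 m.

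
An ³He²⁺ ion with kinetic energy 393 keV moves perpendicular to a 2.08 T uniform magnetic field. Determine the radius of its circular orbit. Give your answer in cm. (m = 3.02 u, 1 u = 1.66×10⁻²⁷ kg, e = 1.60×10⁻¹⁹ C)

Convert the energy: K = 393 keV = 6.29×10^-14 J.
v = √(2K/m) = √(2·6.29×10^-14/5.01×10^-27) = 5.01×10^6 m/s.
r = mv/(qB) = (5.01×10^-27)(5.01×10^6) / [(2×1.60×10^-19)(2.08)] = 0.0377 m.

r ≈ 3.77 cm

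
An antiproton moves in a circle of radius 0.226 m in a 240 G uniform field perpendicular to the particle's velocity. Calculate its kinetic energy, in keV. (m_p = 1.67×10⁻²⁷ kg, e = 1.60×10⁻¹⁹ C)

v = qBr/m = (1×1.60×10^-19)(0.0240)(0.226) / (1.67×10^-27) = 5.20×10^5 m/s.
K = ½mv² = 0.5·(1.67×10^-27)·(5.20×10^5)² = 2.25×10^-16 J = 1.41 keV.

K ≈ 1.41 keV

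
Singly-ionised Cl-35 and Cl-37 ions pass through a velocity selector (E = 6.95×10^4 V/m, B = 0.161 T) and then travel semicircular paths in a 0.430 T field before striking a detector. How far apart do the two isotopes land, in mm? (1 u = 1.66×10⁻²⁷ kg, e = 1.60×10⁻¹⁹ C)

Δd ≈ 41.7 mm

Both emerge at v = E/B₁ = 4.32×10^5 m/s.
r = mv/(qB₂), so r₁ = 0.3645 m and r₂ = 0.3854 m, giving Δr = 0.0208 m.
After a semicircle each ion lands a diameter 2r from the entry slit, so the separation is 2Δr = 0.0417 m.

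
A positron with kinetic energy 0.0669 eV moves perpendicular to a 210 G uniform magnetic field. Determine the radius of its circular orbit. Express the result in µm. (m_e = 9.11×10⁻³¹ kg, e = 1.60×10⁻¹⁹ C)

Convert the energy: K = 0.0669 eV = 1.07×10^-20 J.
v = √(2K/m) = √(2·1.07×10^-20/9.11×10^-31) = 1.53×10^5 m/s.
r = mv/(qB) = (9.11×10^-31)(1.53×10^5) / [(1×1.60×10^-19)(0.0210)] = 4.16×10^-5 m.

r ≈ 41.6 µm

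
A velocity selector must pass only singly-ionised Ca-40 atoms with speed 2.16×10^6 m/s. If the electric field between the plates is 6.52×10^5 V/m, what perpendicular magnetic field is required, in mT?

B ≈ 302 mT

qE = qvB ⇒ B = E/v = (6.52×10^5) / (2.16×10^6) = 0.302 T.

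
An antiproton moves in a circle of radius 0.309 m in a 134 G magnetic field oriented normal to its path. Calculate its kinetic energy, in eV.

K ≈ 821 eV

v = qBr/m = (1×1.60×10^-19)(0.0134)(0.309) / (1.67×10^-27) = 3.97×10^5 m/s.
K = ½mv² = 0.5·(1.67×10^-27)·(3.97×10^5)² = 1.31×10^-16 J = 821 eV.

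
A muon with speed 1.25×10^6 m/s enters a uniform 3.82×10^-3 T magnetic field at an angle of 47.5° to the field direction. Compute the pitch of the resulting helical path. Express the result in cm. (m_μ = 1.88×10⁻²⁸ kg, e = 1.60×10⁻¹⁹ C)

The velocity component along B is v∥ = v cos47.5° = 8.44×10^5 m/s.
The cyclotron period T = 2πm/(qB) = 1.93×10^-6 s is set by m, q, B alone.
Pitch = v∥·T = (8.44×10^5)(1.93×10^-6) = 1.63 m.

pitch ≈ 163 cm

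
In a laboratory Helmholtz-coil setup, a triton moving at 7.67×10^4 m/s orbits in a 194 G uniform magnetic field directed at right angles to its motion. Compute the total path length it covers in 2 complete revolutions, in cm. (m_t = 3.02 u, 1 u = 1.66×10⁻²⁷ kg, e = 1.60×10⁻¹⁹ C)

L ≈ 156 cm

r = mv/(qB) = 0.124 m, so one revolution covers 2πr = 0.778 m.
In 2 revolutions: L = 2·2πr = 1.56 m.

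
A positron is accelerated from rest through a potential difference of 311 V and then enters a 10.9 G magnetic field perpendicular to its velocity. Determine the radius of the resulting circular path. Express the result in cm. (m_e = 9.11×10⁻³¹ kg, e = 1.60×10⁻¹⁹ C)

The kinetic energy gained is K = qV = (1×1.60×10^-19)(311) = 4.98×10^-17 J.
v = √(2K/m) = 1.05×10^7 m/s.
r = mv/(qB) = (9.11×10^-31)(1.05×10^7) / [(1×1.60×10^-19)(1.09×10^-3)] = 0.0546 m.

r ≈ 5.46 cm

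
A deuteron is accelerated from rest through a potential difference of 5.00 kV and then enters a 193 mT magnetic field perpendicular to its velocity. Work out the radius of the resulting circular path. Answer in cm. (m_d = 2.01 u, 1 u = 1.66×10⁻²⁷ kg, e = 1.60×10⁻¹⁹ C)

r ≈ 7.48 cm

The kinetic energy gained is K = qV = (1×1.60×10^-19)(5000) = 8.00×10^-16 J.
v = √(2K/m) = 6.92×10^5 m/s.
r = mv/(qB) = (3.34×10^-27)(6.92×10^5) / [(1×1.60×10^-19)(0.193)] = 0.0748 m.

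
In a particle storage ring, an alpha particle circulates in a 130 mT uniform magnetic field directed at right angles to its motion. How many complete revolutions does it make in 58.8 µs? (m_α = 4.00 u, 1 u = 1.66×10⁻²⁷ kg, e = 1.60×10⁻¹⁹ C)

T = 2πm/(qB) = 2π(6.64×10^-27) / [(2×1.60×10^-19)(0.130)] = 1.0029×10^-6 s.
N = t/T = 5.88×10^-5 / 1.0029×10^-6 ≈ 58.63, so 58 complete revolutions.

N = 58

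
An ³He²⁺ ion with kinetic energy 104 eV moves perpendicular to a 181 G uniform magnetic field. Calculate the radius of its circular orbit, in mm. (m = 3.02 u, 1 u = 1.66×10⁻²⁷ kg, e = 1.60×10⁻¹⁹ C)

r ≈ 70.5 mm

Convert the energy: K = 104 eV = 1.66×10^-17 J.
v = √(2K/m) = √(2·1.66×10^-17/5.01×10^-27) = 8.15×10^4 m/s.
r = mv/(qB) = (5.01×10^-27)(8.15×10^4) / [(2×1.60×10^-19)(0.0181)] = 0.0705 m.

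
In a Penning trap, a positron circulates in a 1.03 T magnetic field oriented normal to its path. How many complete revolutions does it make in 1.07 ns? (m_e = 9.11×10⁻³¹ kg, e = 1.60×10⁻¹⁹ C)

N = 30

T = 2πm/(qB) = 2π(9.11×10^-31) / [(1×1.60×10^-19)(1.03)] = 3.4733×10^-11 s.
N = t/T = 1.07×10^-9 / 3.4733×10^-11 ≈ 30.81, so 30 complete revolutions.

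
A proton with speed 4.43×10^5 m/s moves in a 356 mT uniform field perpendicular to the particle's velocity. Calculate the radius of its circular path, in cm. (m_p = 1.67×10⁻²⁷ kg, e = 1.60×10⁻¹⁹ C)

r ≈ 1.30 cm

The magnetic force provides the centripetal force: qvB = mv²/r, so r = mv/(qB).
r = (1.67×10^-27 kg)(4.43×10^5 m/s) / [(1×1.60×10^-19 C)(0.356 T)] = 0.0130 m.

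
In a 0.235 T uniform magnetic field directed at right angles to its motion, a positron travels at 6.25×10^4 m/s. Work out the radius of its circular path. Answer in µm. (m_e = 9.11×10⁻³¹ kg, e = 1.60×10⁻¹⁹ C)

r ≈ 1.51 µm

The magnetic force provides the centripetal force: qvB = mv²/r, so r = mv/(qB).
r = (9.11×10^-31 kg)(6.25×10^4 m/s) / [(1×1.60×10^-19 C)(0.235 T)] = 1.51×10^-6 m.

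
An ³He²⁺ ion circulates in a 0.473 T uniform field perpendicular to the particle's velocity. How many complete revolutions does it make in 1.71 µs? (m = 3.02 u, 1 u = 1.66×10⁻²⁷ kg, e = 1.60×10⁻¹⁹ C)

N = 8

T = 2πm/(qB) = 2π(5.0132×10^-27) / [(2×1.60×10^-19)(0.473)] = 2.0811×10^-7 s.
N = t/T = 1.71×10^-6 / 2.0811×10^-7 ≈ 8.22, so 8 complete revolutions.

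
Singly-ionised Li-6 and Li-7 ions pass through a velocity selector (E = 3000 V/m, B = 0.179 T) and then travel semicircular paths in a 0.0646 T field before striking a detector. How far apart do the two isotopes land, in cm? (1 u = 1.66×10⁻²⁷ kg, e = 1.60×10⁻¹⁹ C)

Both emerge at v = E/B₁ = 1.68×10^4 m/s.
r = mv/(qB₂), so r₁ = 0.01615 m and r₂ = 0.01884 m, giving Δr = 2.69×10^-3 m.
After a semicircle each ion lands a diameter 2r from the entry slit, so the separation is 2Δr = 5.38×10^-3 m.

Δd ≈ 0.538 cm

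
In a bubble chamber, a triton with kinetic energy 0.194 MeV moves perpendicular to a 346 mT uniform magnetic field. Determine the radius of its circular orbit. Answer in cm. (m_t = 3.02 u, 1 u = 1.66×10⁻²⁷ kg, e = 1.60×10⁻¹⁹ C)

r ≈ 31.9 cm

Convert the energy: K = 0.194 MeV = 3.10×10^-14 J.
v = √(2K/m) = √(2·3.10×10^-14/5.01×10^-27) = 3.52×10^6 m/s.
r = mv/(qB) = (5.01×10^-27)(3.52×10^6) / [(1×1.60×10^-19)(0.346)] = 0.319 m.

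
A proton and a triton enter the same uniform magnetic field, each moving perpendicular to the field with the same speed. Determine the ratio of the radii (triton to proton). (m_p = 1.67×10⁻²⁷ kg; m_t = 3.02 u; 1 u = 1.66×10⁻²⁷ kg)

ratio ≈ 3.00

r = mv/(qB) ⇒ at equal v, r ∝ m/q.
r_{triton}/r_{proton} = 3.00.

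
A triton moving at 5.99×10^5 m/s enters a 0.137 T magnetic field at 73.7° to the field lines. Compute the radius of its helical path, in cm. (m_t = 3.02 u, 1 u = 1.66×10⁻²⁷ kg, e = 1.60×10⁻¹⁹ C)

Only the perpendicular component v⊥ = v sin73.7° = 5.75×10^5 m/s is bent by the field.
r = m v⊥ /(qB) = (5.01×10^-27)(5.75×10^5) / [(1×1.60×10^-19)(0.137)] = 0.131 m.

r ≈ 13.1 cm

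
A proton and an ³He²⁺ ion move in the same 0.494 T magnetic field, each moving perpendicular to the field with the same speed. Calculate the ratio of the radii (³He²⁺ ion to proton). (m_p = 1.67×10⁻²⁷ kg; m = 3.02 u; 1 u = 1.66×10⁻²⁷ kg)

r = mv/(qB) ⇒ at equal v, r ∝ m/q.
r_{³He²⁺ ion}/r_{proton} = 1.50.

ratio ≈ 1.50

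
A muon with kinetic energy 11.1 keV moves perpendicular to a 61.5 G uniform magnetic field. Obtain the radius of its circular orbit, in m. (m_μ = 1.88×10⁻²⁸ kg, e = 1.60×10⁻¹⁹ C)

r ≈ 0.830 m

Convert the energy: K = 11.1 keV = 1.78×10^-15 J.
v = √(2K/m) = √(2·1.78×10^-15/1.88×10^-28) = 4.35×10^6 m/s.
r = mv/(qB) = (1.88×10^-28)(4.35×10^6) / [(1×1.60×10^-19)(6.15×10^-3)] = 0.830 m.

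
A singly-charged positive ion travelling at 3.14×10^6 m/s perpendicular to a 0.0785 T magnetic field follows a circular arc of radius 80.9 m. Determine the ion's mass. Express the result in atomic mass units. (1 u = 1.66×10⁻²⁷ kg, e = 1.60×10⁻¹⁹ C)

qvB = mv²/r ⇒ m = qBr/v.
m = (1×1.60×10^-19)(0.0785)(80.9) / (3.14×10^6) = 3.24×10^-25 kg = 195 u.

m ≈ 195 u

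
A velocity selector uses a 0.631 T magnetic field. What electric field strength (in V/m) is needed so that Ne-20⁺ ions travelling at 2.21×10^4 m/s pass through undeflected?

E ≈ 1.39×10^4 V/m

qE = qvB ⇒ E = vB = (2.21×10^4)(0.631) = 1.39×10^4 V/m.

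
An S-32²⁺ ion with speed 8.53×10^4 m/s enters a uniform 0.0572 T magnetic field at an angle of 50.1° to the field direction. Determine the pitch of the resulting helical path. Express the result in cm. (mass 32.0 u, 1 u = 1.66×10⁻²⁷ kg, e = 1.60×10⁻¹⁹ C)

pitch ≈ 99.8 cm

The velocity component along B is v∥ = v cos50.1° = 5.47×10^4 m/s.
The cyclotron period T = 2πm/(qB) = 1.82×10^-5 s is set by m, q, B alone.
Pitch = v∥·T = (5.47×10^4)(1.82×10^-5) = 0.998 m.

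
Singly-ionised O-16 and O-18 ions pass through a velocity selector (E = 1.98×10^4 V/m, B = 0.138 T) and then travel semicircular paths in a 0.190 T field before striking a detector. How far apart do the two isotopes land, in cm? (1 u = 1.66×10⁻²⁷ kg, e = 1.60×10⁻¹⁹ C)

Both emerge at v = E/B₁ = 1.43×10^5 m/s.
r = mv/(qB₂), so r₁ = 0.1254 m and r₂ = 0.1410 m, giving Δr = 0.0157 m.
After a semicircle each ion lands a diameter 2r from the entry slit, so the separation is 2Δr = 0.0313 m.

Δd ≈ 3.13 cm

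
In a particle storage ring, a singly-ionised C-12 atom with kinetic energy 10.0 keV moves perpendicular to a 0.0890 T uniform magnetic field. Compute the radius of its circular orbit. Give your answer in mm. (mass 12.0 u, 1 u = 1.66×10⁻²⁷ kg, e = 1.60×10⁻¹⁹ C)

r ≈ 561 mm

Convert the energy: K = 10.0 keV = 1.60×10^-15 J.
v = √(2K/m) = √(2·1.60×10^-15/1.99×10^-26) = 4.01×10^5 m/s.
r = mv/(qB) = (1.99×10^-26)(4.01×10^5) / [(1×1.60×10^-19)(0.0890)] = 0.561 m.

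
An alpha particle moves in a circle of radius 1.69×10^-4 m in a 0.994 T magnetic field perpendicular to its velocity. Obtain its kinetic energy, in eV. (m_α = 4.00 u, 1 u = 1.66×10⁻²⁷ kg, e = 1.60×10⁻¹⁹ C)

K ≈ 1.36 eV

v = qBr/m = (2×1.60×10^-19)(0.994)(1.69×10^-4) / (6.64×10^-27) = 8100 m/s.
K = ½mv² = 0.5·(6.64×10^-27)·(8100)² = 2.18×10^-19 J = 1.36 eV.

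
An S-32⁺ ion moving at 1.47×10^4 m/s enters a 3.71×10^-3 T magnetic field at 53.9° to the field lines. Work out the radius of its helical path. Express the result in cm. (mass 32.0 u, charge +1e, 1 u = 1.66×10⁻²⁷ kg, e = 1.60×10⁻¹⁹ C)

Only the perpendicular component v⊥ = v sin53.9° = 1.19×10^4 m/s is bent by the field.
r = m v⊥ /(qB) = (5.31×10^-26)(1.19×10^4) / [(1×1.60×10^-19)(3.71×10^-3)] = 1.06 m.

r ≈ 106 cm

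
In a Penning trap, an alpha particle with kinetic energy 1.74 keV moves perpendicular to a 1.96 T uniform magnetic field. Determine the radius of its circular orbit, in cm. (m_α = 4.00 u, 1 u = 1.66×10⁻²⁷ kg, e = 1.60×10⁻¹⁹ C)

r ≈ 0.307 cm

Convert the energy: K = 1.74 keV = 2.78×10^-16 J.
v = √(2K/m) = √(2·2.78×10^-16/6.64×10^-27) = 2.90×10^5 m/s.
r = mv/(qB) = (6.64×10^-27)(2.90×10^5) / [(2×1.60×10^-19)(1.96)] = 3.07×10^-3 m.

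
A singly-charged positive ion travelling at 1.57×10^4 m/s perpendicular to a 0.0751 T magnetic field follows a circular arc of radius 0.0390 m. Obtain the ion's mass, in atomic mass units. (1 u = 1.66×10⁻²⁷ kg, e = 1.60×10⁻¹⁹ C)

qvB = mv²/r ⇒ m = qBr/v.
m = (1×1.60×10^-19)(0.0751)(0.0390) / (1.57×10^4) = 2.98×10^-26 kg = 18.0 u.

m ≈ 18.0 u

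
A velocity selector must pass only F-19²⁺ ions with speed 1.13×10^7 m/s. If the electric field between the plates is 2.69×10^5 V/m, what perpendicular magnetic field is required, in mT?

qE = qvB ⇒ B = E/v = (2.69×10^5) / (1.13×10^7) = 0.0238 T.

B ≈ 23.8 mT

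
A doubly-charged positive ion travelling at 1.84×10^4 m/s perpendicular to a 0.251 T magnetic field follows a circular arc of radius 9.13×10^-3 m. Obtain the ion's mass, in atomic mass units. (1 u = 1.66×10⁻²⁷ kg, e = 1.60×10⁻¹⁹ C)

qvB = mv²/r ⇒ m = qBr/v.
m = (2×1.60×10^-19)(0.251)(9.13×10^-3) / (1.84×10^4) = 3.99×10^-26 kg = 24.0 u.

m ≈ 24.0 u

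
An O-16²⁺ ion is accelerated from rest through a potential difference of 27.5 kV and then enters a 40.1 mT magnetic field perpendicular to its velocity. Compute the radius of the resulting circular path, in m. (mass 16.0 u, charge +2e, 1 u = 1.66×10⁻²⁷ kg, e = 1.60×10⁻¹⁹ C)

The kinetic energy gained is K = qV = (2×1.60×10^-19)(2.75×10^4) = 8.80×10^-15 J.
v = √(2K/m) = 8.14×10^5 m/s.
r = mv/(qB) = (2.66×10^-26)(8.14×10^5) / [(2×1.60×10^-19)(0.0401)] = 1.68 m.

r ≈ 1.68 m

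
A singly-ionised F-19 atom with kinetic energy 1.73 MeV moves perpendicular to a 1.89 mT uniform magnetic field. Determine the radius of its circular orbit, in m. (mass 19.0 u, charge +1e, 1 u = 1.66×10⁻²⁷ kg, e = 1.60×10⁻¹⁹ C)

r ≈ 437 m

Convert the energy: K = 1.73 MeV = 2.77×10^-13 J.
v = √(2K/m) = √(2·2.77×10^-13/3.15×10^-26) = 4.19×10^6 m/s.
r = mv/(qB) = (3.15×10^-26)(4.19×10^6) / [(1×1.60×10^-19)(1.89×10^-3)] = 437 m.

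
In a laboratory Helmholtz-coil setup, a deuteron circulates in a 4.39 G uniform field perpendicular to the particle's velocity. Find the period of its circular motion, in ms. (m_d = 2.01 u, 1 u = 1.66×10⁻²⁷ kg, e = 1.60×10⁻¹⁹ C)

The cyclotron period is independent of speed: T = 2πm/(qB).
T = 2π(3.34×10^-27) / [(1×1.60×10^-19)(4.39×10^-4)] = 2.98×10^-4 s.

T ≈ 0.298 ms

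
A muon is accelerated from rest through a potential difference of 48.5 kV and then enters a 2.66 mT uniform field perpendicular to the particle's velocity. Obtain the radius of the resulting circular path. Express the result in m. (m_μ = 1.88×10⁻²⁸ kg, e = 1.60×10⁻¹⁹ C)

r ≈ 4.01 m

The kinetic energy gained is K = qV = (1×1.60×10^-19)(4.85×10^4) = 7.76×10^-15 J.
v = √(2K/m) = 9.09×10^6 m/s.
r = mv/(qB) = (1.88×10^-28)(9.09×10^6) / [(1×1.60×10^-19)(2.66×10^-3)] = 4.01 m.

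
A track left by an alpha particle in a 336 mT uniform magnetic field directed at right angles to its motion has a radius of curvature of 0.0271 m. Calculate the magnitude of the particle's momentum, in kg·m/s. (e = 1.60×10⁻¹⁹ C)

p ≈ 2.91×10^-21 kg·m/s

Since qvB = mv²/r, the momentum p = mv = qBr.
p = (2×1.60×10^-19)(0.336)(0.0271) = 2.91×10^-21 kg·m/s.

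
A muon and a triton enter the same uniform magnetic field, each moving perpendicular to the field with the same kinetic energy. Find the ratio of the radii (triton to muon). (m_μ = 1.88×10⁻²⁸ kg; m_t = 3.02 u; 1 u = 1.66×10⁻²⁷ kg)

ratio ≈ 5.16

r = √(2mK)/(qB) ⇒ at equal K, r ∝ √m/q.
r_{triton}/r_{muon} = 5.16.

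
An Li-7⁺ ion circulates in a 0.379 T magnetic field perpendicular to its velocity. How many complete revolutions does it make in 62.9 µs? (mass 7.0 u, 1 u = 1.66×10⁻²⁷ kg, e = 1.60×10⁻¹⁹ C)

N = 52

T = 2πm/(qB) = 2π(1.162×10^-26) / [(1×1.60×10^-19)(0.379)] = 1.2040×10^-6 s.
N = t/T = 6.29×10^-5 / 1.2040×10^-6 ≈ 52.24, so 52 complete revolutions.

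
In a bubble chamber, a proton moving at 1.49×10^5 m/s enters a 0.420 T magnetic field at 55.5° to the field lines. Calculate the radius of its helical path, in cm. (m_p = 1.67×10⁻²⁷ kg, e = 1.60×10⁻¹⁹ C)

Only the perpendicular component v⊥ = v sin55.5° = 1.23×10^5 m/s is bent by the field.
r = m v⊥ /(qB) = (1.67×10^-27)(1.23×10^5) / [(1×1.60×10^-19)(0.420)] = 3.05×10^-3 m.

r ≈ 0.305 cm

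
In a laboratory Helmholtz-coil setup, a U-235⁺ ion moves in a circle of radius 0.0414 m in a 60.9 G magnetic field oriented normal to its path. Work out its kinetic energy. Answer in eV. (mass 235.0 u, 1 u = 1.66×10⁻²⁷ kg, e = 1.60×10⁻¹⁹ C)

v = qBr/m = (1×1.60×10^-19)(6.09×10^-3)(0.0414) / (3.90×10^-25) = 103 m/s.
K = ½mv² = 0.5·(3.90×10^-25)·(103)² = 2.09×10^-21 J = 0.0130 eV.

K ≈ 0.0130 eV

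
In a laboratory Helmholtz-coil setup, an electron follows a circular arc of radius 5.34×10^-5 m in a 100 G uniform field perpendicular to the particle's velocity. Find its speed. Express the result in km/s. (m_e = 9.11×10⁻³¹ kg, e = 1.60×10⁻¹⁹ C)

v ≈ 93.8 km/s

From qvB = mv²/r, v = qBr/m.
v = (1×1.60×10^-19)(0.0100)(5.34×10^-5) / (9.11×10^-31) = 9.38×10^4 m/s.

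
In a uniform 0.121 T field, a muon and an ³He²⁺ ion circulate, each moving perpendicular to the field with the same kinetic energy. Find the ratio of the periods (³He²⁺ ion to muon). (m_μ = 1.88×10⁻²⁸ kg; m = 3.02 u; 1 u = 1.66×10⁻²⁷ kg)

ratio ≈ 13.3

T = 2πm/(qB) is independent of speed, so T₂/T₁ = (m₂/q₂)/(m₁/q₁).
T_{³He²⁺ ion}/T_{muon} = (5.01×10^-27/2e) / (1.88×10^-28/1e) = 13.3.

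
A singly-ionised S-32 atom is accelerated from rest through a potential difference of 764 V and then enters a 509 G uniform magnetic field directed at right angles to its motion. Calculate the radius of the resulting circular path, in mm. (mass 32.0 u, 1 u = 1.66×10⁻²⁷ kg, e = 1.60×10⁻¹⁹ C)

r ≈ 442 mm

The kinetic energy gained is K = qV = (1×1.60×10^-19)(764) = 1.22×10^-16 J.
v = √(2K/m) = 6.78×10^4 m/s.
r = mv/(qB) = (5.31×10^-26)(6.78×10^4) / [(1×1.60×10^-19)(0.0509)] = 0.442 m.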